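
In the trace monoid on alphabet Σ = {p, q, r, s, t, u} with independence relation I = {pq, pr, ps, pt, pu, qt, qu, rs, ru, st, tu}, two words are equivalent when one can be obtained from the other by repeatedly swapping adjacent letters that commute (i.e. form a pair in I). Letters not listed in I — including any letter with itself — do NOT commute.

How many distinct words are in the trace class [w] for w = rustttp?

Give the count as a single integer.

piece 0:r — minimal
piece 1:u — minimal
piece 2:s rests on {1:u}
piece 3:t rests on {0:r}
piece 4:t rests on {3:t}
piece 5:t rests on {4:t}
piece 6:p — minimal
minimal pieces: {0:r, 1:u, 6:p}
ways to finish when only these pieces remain (= sum over removing one remaining piece with nothing left below it):
  1 left: {2}→1  {5}→1  {6}→1
  2 left: {1,2}→1  {2,5}→2  {2,6}→2  {4,5}→1  {5,6}→2
  3 left: {1,2,5}→3  {1,2,6}→3  {2,4,5}→3  {2,5,6}→6  {3,4,5}→1  {4,5,6}→3
  4 left: {0,3,4,5}→1  {1,2,4,5}→6  {1,2,5,6}→12  {2,3,4,5}→4  {2,4,5,6}→12  {3,4,5,6}→4
  5 left: {0,2,3,4,5}→5  {0,3,4,5,6}→5  {1,2,3,4,5}→10  {1,2,4,5,6}→30  {2,3,4,5,6}→20
  placing 0:r first → 60 extensions
  placing 1:u first → 30 extensions
  placing 6:p first → 15 extensions
total linear extensions = 105

105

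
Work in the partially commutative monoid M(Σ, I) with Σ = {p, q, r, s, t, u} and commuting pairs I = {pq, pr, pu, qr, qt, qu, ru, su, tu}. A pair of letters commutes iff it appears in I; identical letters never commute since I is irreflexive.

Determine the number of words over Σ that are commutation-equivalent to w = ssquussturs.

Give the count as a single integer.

piece 0:s — minimal
piece 1:s rests on {0:s}
piece 2:q rests on {1:s}
piece 3:u — minimal
piece 4:u rests on {3:u}
piece 5:s rests on {2:q}
piece 6:s rests on {5:s}
piece 7:t rests on {6:s}
piece 8:u rests on {4:u}
piece 9:r rests on {7:t}
piece 10:s rests on {9:r}
minimal pieces: {0:s, 3:u}
ways to finish when only these pieces remain (= sum over removing one remaining piece with nothing left below it):
  1 left: {8}→1  {10}→1
  2 left: {4,8}→1  {8,10}→2  {9,10}→1
  3 left: {3,4,8}→1  {4,8,10}→3  {7,9,10}→1  {8,9,10}→3
  4 left: {3,4,8,10}→4  {4,8,9,10}→6  {6,7,9,10}→1  {7,8,9,10}→4
  5 left: {3,4,8,9,10}→10  {4,7,8,9,10}→10  {5,6,7,9,10}→1  {6,7,8,9,10}→5
  6 left: {2,5,6,7,9,10}→1  {3,4,7,8,9,10}→20  {4,6,7,8,9,10}→15  {5,6,7,8,9,10}→6
  7 left: {1,2,5,6,7,9,10}→1  {2,5,6,7,8,9,10}→7  {3,4,6,7,8,9,10}→35  {4,5,6,7,8,9,10}→21
  8 left: {0,1,2,5,6,7,9,10}→1  {1,2,5,6,7,8,9,10}→8  {2,4,5,6,7,8,9,10}→28  {3,4,5,6,7,8,9,10}→56
  9 left: {0,1,2,5,6,7,8,9,10}→9  {1,2,4,5,6,7,8,9,10}→36  {2,3,4,5,6,7,8,9,10}→84
  placing 0:s first → 120 extensions
  placing 3:u first → 45 extensions
total linear extensions = 165

165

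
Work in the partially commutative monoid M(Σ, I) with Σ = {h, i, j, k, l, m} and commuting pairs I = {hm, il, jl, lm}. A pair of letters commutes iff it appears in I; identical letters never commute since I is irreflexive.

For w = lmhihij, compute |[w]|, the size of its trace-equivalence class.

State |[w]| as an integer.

3

drop 0:l onto floor
drop 1:m onto floor
drop 2:h onto {0:l}
drop 3:i onto {1:m, 2:h}
drop 4:h onto {3:i}
drop 5:i onto {4:h}
drop 6:j onto {5:i}
ground layer = {0:l, 1:m}
drop-orders for the pieces not yet dropped (sum over which currently-grounded one goes next):
  1 to go: {6} 1
  2 to go: {5,6} 1
  3 to go: {4,5,6} 1
  4 to go: {3,4,5,6} 1
  5 to go: {1,3,4,5,6} 1  {2,3,4,5,6} 1
  if 0:l drops first: 2 orders
  if 1:m drops first: 1 orders
heap linearizations: 3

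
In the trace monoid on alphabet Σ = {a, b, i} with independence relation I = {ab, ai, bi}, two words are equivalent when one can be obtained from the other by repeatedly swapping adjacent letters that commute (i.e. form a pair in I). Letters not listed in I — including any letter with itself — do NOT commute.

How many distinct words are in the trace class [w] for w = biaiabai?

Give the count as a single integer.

drop 0:b onto floor
drop 1:i onto floor
drop 2:a onto floor
drop 3:i onto {1:i}
drop 4:a onto {2:a}
drop 5:b onto {0:b}
drop 6:a onto {4:a}
drop 7:i onto {3:i}
ground layer = {0:b, 1:i, 2:a}
drop-orders for the pieces not yet dropped (sum over which currently-grounded one goes next):
  1 to go: {5} 1  {6} 1  {7} 1
  2 to go: {0,5} 1  {3,7} 1  {4,6} 1  {5,6} 2  {5,7} 2  {6,7} 2
  3 to go: {0,5,6} 3  {0,5,7} 3  {1,3,7} 1  {2,4,6} 1  {3,5,7} 3  {3,6,7} 3  {4,5,6} 3  {4,6,7} 3  {5,6,7} 6
  4 to go: {0,3,5,7} 6  {0,4,5,6} 6  {0,5,6,7} 12  {1,3,5,7} 4  {1,3,6,7} 4  {2,4,5,6} 4  {2,4,6,7} 4  {3,4,6,7} 6  {3,5,6,7} 12  {4,5,6,7} 12
  5 to go: {0,1,3,5,7} 10  {0,2,4,5,6} 10  {0,3,5,6,7} 30  {0,4,5,6,7} 30  {1,3,4,6,7} 10  {1,3,5,6,7} 20  {2,3,4,6,7} 10  {2,4,5,6,7} 20  {3,4,5,6,7} 30
  6 to go: {0,1,3,5,6,7} 60  {0,2,4,5,6,7} 60  {0,3,4,5,6,7} 90  {1,2,3,4,6,7} 20  {1,3,4,5,6,7} 60  {2,3,4,5,6,7} 60
  if 0:b drops first: 140 orders
  if 1:i drops first: 210 orders
  if 2:a drops first: 210 orders
heap linearizations: 560

560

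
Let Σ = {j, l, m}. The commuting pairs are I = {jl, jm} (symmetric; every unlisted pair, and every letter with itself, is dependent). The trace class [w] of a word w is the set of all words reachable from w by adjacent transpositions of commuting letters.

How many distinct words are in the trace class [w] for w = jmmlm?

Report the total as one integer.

5

#0=j has no predecessor
#1=m has no predecessor
#2=m depends on [1:m]
#3=l depends on [2:m]
#4=m depends on [3:l]
sources: [0:j, 1:m]
N(rest) = Σ N(rest − s) over sources s of rest; N(one piece) = 1:
  size 1 → [0]=1  [4]=1
  size 2 → [0,4]=2  [3,4]=1
  size 3 → [0,3,4]=3  [2,3,4]=1
  first=0(j) contributes 1
  first=1(m) contributes 4
|[w]| = 5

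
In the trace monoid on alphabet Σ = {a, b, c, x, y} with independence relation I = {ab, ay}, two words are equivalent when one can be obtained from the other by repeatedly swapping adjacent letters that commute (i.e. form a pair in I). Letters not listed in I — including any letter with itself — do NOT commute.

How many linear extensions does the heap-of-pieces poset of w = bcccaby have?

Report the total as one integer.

drop 0:b onto floor
drop 1:c onto {0:b}
drop 2:c onto {1:c}
drop 3:c onto {2:c}
drop 4:a onto {3:c}
drop 5:b onto {3:c}
drop 6:y onto {5:b}
ground layer = {0:b}
drop-orders for the pieces not yet dropped (sum over which currently-grounded one goes next):
  1 to go: {4} 1  {6} 1
  2 to go: {4,6} 2  {5,6} 1
  3 to go: {4,5,6} 3
  4 to go: {3,4,5,6} 3
  5 to go: {2,3,4,5,6} 3
  if 0:b drops first: 3 orders

3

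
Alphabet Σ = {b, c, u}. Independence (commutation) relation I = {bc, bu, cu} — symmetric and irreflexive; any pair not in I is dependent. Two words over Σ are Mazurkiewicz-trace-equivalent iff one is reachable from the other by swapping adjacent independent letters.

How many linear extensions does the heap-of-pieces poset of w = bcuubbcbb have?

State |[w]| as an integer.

piece 0:b — minimal
piece 1:c — minimal
piece 2:u — minimal
piece 3:u rests on {2:u}
piece 4:b rests on {0:b}
piece 5:b rests on {4:b}
piece 6:c rests on {1:c}
piece 7:b rests on {5:b}
piece 8:b rests on {7:b}
minimal pieces: {0:b, 1:c, 2:u}
ways to finish when only these pieces remain (= sum over removing one remaining piece with nothing left below it):
  1 left: {3}→1  {6}→1  {8}→1
  2 left: {1,6}→1  {2,3}→1  {3,6}→2  {3,8}→2  {6,8}→2  {7,8}→1
  3 left: {1,3,6}→3  {1,6,8}→3  {2,3,6}→3  {2,3,8}→3  {3,6,8}→6  {3,7,8}→3  {5,7,8}→1  {6,7,8}→3
  4 left: {1,2,3,6}→6  {1,3,6,8}→12  {1,6,7,8}→6  {2,3,6,8}→12  {2,3,7,8}→6  {3,5,7,8}→4  {3,6,7,8}→12  {4,5,7,8}→1  {5,6,7,8}→4
  5 left: {0,4,5,7,8}→1  {1,2,3,6,8}→30  {1,3,6,7,8}→30  {1,5,6,7,8}→10  {2,3,5,7,8}→10  {2,3,6,7,8}→30  {3,4,5,7,8}→5  {3,5,6,7,8}→20  {4,5,6,7,8}→5
  6 left: {0,3,4,5,7,8}→6  {0,4,5,6,7,8}→6  {1,2,3,6,7,8}→90  {1,3,5,6,7,8}→60  {1,4,5,6,7,8}→15  {2,3,4,5,7,8}→15  {2,3,5,6,7,8}→60  {3,4,5,6,7,8}→30
  7 left: {0,1,4,5,6,7,8}→21  {0,2,3,4,5,7,8}→21  {0,3,4,5,6,7,8}→42  {1,2,3,5,6,7,8}→210  {1,3,4,5,6,7,8}→105  {2,3,4,5,6,7,8}→105
  placing 0:b first → 420 extensions
  placing 1:c first → 168 extensions
  placing 2:u first → 168 extensions
total linear extensions = 756

756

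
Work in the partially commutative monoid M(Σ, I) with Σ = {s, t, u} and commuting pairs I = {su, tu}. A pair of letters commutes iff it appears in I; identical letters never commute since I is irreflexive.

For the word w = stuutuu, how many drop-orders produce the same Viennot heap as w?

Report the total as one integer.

#0=s has no predecessor
#1=t depends on [0:s]
#2=u has no predecessor
#3=u depends on [2:u]
#4=t depends on [1:t]
#5=u depends on [3:u]
#6=u depends on [5:u]
sources: [0:s, 2:u]
N(rest) = Σ N(rest − s) over sources s of rest; N(one piece) = 1:
  size 1 → [4]=1  [6]=1
  size 2 → [1,4]=1  [4,6]=2  [5,6]=1
  size 3 → [0,1,4]=1  [1,4,6]=3  [3,5,6]=1  [4,5,6]=3
  size 4 → [0,1,4,6]=4  [1,4,5,6]=6  [2,3,5,6]=1  [3,4,5,6]=4
  size 5 → [0,1,4,5,6]=10  [1,3,4,5,6]=10  [2,3,4,5,6]=5
  first=0(s) contributes 15
  first=2(u) contributes 20
|[w]| = 35

35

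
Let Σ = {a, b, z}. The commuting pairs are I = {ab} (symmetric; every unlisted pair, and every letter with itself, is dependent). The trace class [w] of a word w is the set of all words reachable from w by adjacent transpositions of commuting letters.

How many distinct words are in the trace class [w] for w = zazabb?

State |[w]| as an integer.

piece 0:z — minimal
piece 1:a rests on {0:z}
piece 2:z rests on {1:a}
piece 3:a rests on {2:z}
piece 4:b rests on {2:z}
piece 5:b rests on {4:b}
minimal pieces: {0:z}
ways to finish when only these pieces remain (= sum over removing one remaining piece with nothing left below it):
  1 left: {3}→1  {5}→1
  2 left: {3,5}→2  {4,5}→1
  3 left: {3,4,5}→3
  4 left: {2,3,4,5}→3
  placing 0:z first → 3 extensions

3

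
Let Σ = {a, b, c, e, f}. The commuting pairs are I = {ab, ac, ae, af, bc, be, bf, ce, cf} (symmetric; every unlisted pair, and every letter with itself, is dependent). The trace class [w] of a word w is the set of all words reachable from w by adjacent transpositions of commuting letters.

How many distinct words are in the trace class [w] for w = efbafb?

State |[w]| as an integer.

piece 0:e — minimal
piece 1:f rests on {0:e}
piece 2:b — minimal
piece 3:a — minimal
piece 4:f rests on {1:f}
piece 5:b rests on {2:b}
minimal pieces: {0:e, 2:b, 3:a}
ways to finish when only these pieces remain (= sum over removing one remaining piece with nothing left below it):
  1 left: {3}→1  {4}→1  {5}→1
  2 left: {1,4}→1  {2,5}→1  {3,4}→2  {3,5}→2  {4,5}→2
  3 left: {0,1,4}→1  {1,3,4}→3  {1,4,5}→3  {2,3,5}→3  {2,4,5}→3  {3,4,5}→6
  4 left: {0,1,3,4}→4  {0,1,4,5}→4  {1,2,4,5}→6  {1,3,4,5}→12  {2,3,4,5}→12
  placing 0:e first → 30 extensions
  placing 2:b first → 20 extensions
  placing 3:a first → 10 extensions
total linear extensions = 60

60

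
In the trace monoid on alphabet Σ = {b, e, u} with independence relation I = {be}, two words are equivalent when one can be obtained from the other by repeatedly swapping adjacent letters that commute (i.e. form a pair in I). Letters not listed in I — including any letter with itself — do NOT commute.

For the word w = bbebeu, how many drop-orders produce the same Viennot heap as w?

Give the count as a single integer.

10

drop 0:b onto floor
drop 1:b onto {0:b}
drop 2:e onto floor
drop 3:b onto {1:b}
drop 4:e onto {2:e}
drop 5:u onto {3:b, 4:e}
ground layer = {0:b, 2:e}
drop-orders for the pieces not yet dropped (sum over which currently-grounded one goes next):
  1 to go: {5} 1
  2 to go: {3,5} 1  {4,5} 1
  3 to go: {1,3,5} 1  {2,4,5} 1  {3,4,5} 2
  4 to go: {0,1,3,5} 1  {1,3,4,5} 3  {2,3,4,5} 3
  if 0:b drops first: 6 orders
  if 2:e drops first: 4 orders
heap linearizations: 10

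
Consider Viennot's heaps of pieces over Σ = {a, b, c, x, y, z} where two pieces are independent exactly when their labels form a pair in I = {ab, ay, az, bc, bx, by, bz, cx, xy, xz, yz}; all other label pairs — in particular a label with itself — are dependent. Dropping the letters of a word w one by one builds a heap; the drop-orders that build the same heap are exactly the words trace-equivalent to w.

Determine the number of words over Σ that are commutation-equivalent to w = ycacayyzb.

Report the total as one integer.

#0=y has no predecessor
#1=c depends on [0:y]
#2=a depends on [1:c]
#3=c depends on [2:a]
#4=a depends on [3:c]
#5=y depends on [3:c]
#6=y depends on [5:y]
#7=z depends on [3:c]
#8=b has no predecessor
sources: [0:y, 8:b]
N(rest) = Σ N(rest − s) over sources s of rest; N(one piece) = 1:
  size 1 → [4]=1  [6]=1  [7]=1  [8]=1
  size 2 → [4,6]=2  [4,7]=2  [4,8]=2  [5,6]=1  [6,7]=2  [6,8]=2  [7,8]=2
  size 3 → [4,5,6]=3  [4,6,7]=6  [4,6,8]=6  [4,7,8]=6  [5,6,7]=3  [5,6,8]=3  [6,7,8]=6
  size 4 → [4,5,6,7]=12  [4,5,6,8]=12  [4,6,7,8]=24  [5,6,7,8]=12
  size 5 → [3,4,5,6,7]=12  [4,5,6,7,8]=60
  size 6 → [2,3,4,5,6,7]=12  [3,4,5,6,7,8]=72
  size 7 → [1,2,3,4,5,6,7]=12  [2,3,4,5,6,7,8]=84
  first=0(y) contributes 96
  first=8(b) contributes 12
|[w]| = 108

108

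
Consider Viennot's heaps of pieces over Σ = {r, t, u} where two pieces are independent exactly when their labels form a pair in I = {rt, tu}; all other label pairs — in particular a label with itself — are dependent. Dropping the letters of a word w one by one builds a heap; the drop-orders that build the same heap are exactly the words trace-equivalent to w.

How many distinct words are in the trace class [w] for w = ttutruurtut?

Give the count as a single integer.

drop 0:t onto floor
drop 1:t onto {0:t}
drop 2:u onto floor
drop 3:t onto {1:t}
drop 4:r onto {2:u}
drop 5:u onto {4:r}
drop 6:u onto {5:u}
drop 7:r onto {6:u}
drop 8:t onto {3:t}
drop 9:u onto {7:r}
drop 10:t onto {8:t}
ground layer = {0:t, 2:u}
drop-orders for the pieces not yet dropped (sum over which currently-grounded one goes next):
  1 to go: {9} 1  {10} 1
  2 to go: {7,9} 1  {8,10} 1  {9,10} 2
  3 to go: {3,8,10} 1  {6,7,9} 1  {7,9,10} 3  {8,9,10} 3
  4 to go: {1,3,8,10} 1  {3,8,9,10} 4  {5,6,7,9} 1  {6,7,9,10} 4  {7,8,9,10} 6
  5 to go: {0,1,3,8,10} 1  {1,3,8,9,10} 5  {3,7,8,9,10} 10  {4,5,6,7,9} 1  {5,6,7,9,10} 5  {6,7,8,9,10} 10
  6 to go: {0,1,3,8,9,10} 6  {1,3,7,8,9,10} 15  {2,4,5,6,7,9} 1  {3,6,7,8,9,10} 20  {4,5,6,7,9,10} 6  {5,6,7,8,9,10} 15
  7 to go: {0,1,3,7,8,9,10} 21  {1,3,6,7,8,9,10} 35  {2,4,5,6,7,9,10} 7  {3,5,6,7,8,9,10} 35  {4,5,6,7,8,9,10} 21
  8 to go: {0,1,3,6,7,8,9,10} 56  {1,3,5,6,7,8,9,10} 70  {2,4,5,6,7,8,9,10} 28  {3,4,5,6,7,8,9,10} 56
  9 to go: {0,1,3,5,6,7,8,9,10} 126  {1,3,4,5,6,7,8,9,10} 126  {2,3,4,5,6,7,8,9,10} 84
  if 0:t drops first: 210 orders
  if 2:u drops first: 252 orders
heap linearizations: 462

462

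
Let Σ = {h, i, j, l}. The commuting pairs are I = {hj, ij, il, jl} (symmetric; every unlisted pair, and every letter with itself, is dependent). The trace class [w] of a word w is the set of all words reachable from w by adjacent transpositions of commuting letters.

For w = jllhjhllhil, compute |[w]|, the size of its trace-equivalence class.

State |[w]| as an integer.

110

#0=j has no predecessor
#1=l has no predecessor
#2=l depends on [1:l]
#3=h depends on [2:l]
#4=j depends on [0:j]
#5=h depends on [3:h]
#6=l depends on [5:h]
#7=l depends on [6:l]
#8=h depends on [7:l]
#9=i depends on [8:h]
#10=l depends on [8:h]
sources: [0:j, 1:l]
N(rest) = Σ N(rest − s) over sources s of rest; N(one piece) = 1:
  size 1 → [4]=1  [9]=1  [10]=1
  size 2 → [0,4]=1  [4,9]=2  [4,10]=2  [9,10]=2
  size 3 → [0,4,9]=3  [0,4,10]=3  [4,9,10]=6  [8,9,10]=2
  size 4 → [0,4,9,10]=12  [4,8,9,10]=8  [7,8,9,10]=2
  size 5 → [0,4,8,9,10]=20  [4,7,8,9,10]=10  [6,7,8,9,10]=2
  size 6 → [0,4,7,8,9,10]=30  [4,6,7,8,9,10]=12  [5,6,7,8,9,10]=2
  size 7 → [0,4,6,7,8,9,10]=42  [3,5,6,7,8,9,10]=2  [4,5,6,7,8,9,10]=14
  size 8 → [0,4,5,6,7,8,9,10]=56  [2,3,5,6,7,8,9,10]=2  [3,4,5,6,7,8,9,10]=16
  size 9 → [0,3,4,5,6,7,8,9,10]=72  [1,2,3,5,6,7,8,9,10]=2  [2,3,4,5,6,7,8,9,10]=18
  first=0(j) contributes 20
  first=1(l) contributes 90
|[w]| = 110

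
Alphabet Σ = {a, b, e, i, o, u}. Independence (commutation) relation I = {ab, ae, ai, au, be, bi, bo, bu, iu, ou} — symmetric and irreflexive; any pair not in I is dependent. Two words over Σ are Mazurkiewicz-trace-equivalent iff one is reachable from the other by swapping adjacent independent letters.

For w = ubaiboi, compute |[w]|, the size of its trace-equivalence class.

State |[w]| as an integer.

210

#0=u has no predecessor
#1=b has no predecessor
#2=a has no predecessor
#3=i has no predecessor
#4=b depends on [1:b]
#5=o depends on [2:a, 3:i]
#6=i depends on [5:o]
sources: [0:u, 1:b, 2:a, 3:i]
N(rest) = Σ N(rest − s) over sources s of rest; N(one piece) = 1:
  size 1 → [0]=1  [4]=1  [6]=1
  size 2 → [0,4]=2  [0,6]=2  [1,4]=1  [4,6]=2  [5,6]=1
  size 3 → [0,1,4]=3  [0,4,6]=6  [0,5,6]=3  [1,4,6]=3  [2,5,6]=1  [3,5,6]=1  [4,5,6]=3
  size 4 → [0,1,4,6]=12  [0,2,5,6]=4  [0,3,5,6]=4  [0,4,5,6]=12  [1,4,5,6]=6  [2,3,5,6]=2  [2,4,5,6]=4  [3,4,5,6]=4
  size 5 → [0,1,4,5,6]=30  [0,2,3,5,6]=10  [0,2,4,5,6]=20  [0,3,4,5,6]=20  [1,2,4,5,6]=10  [1,3,4,5,6]=10  [2,3,4,5,6]=10
  first=0(u) contributes 30
  first=1(b) contributes 60
  first=2(a) contributes 60
  first=3(i) contributes 60
|[w]| = 210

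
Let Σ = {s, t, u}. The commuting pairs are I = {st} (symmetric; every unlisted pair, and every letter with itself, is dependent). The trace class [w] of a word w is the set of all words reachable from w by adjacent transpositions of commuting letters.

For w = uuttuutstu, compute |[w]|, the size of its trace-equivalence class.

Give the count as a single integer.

3

piece 0:u — minimal
piece 1:u rests on {0:u}
piece 2:t rests on {1:u}
piece 3:t rests on {2:t}
piece 4:u rests on {3:t}
piece 5:u rests on {4:u}
piece 6:t rests on {5:u}
piece 7:s rests on {5:u}
piece 8:t rests on {6:t}
piece 9:u rests on {7:s, 8:t}
minimal pieces: {0:u}
ways to finish when only these pieces remain (= sum over removing one remaining piece with nothing left below it):
  1 left: {9}→1
  2 left: {7,9}→1  {8,9}→1
  3 left: {6,8,9}→1  {7,8,9}→2
  4 left: {6,7,8,9}→3
  5 left: {5,6,7,8,9}→3
  6 left: {4,5,6,7,8,9}→3
  7 left: {3,4,5,6,7,8,9}→3
  8 left: {2,3,4,5,6,7,8,9}→3
  placing 0:u first → 3 extensions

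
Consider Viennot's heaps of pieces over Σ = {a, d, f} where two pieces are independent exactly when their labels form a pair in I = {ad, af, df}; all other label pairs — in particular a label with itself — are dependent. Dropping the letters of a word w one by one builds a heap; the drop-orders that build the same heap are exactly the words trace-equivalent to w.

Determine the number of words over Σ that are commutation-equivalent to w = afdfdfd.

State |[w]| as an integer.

140

piece 0:a — minimal
piece 1:f — minimal
piece 2:d — minimal
piece 3:f rests on {1:f}
piece 4:d rests on {2:d}
piece 5:f rests on {3:f}
piece 6:d rests on {4:d}
minimal pieces: {0:a, 1:f, 2:d}
ways to finish when only these pieces remain (= sum over removing one remaining piece with nothing left below it):
  1 left: {0}→1  {5}→1  {6}→1
  2 left: {0,5}→2  {0,6}→2  {3,5}→1  {4,6}→1  {5,6}→2
  3 left: {0,3,5}→3  {0,4,6}→3  {0,5,6}→6  {1,3,5}→1  {2,4,6}→1  {3,5,6}→3  {4,5,6}→3
  4 left: {0,1,3,5}→4  {0,2,4,6}→4  {0,3,5,6}→12  {0,4,5,6}→12  {1,3,5,6}→4  {2,4,5,6}→4  {3,4,5,6}→6
  5 left: {0,1,3,5,6}→20  {0,2,4,5,6}→20  {0,3,4,5,6}→30  {1,3,4,5,6}→10  {2,3,4,5,6}→10
  placing 0:a first → 20 extensions
  placing 1:f first → 60 extensions
  placing 2:d first → 60 extensions
total linear extensions = 140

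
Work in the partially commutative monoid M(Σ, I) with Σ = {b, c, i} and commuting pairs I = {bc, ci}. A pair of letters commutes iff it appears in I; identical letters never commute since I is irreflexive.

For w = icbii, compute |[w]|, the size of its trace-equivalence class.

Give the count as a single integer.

5

#0=i has no predecessor
#1=c has no predecessor
#2=b depends on [0:i]
#3=i depends on [2:b]
#4=i depends on [3:i]
sources: [0:i, 1:c]
N(rest) = Σ N(rest − s) over sources s of rest; N(one piece) = 1:
  size 1 → [1]=1  [4]=1
  size 2 → [1,4]=2  [3,4]=1
  size 3 → [1,3,4]=3  [2,3,4]=1
  first=0(i) contributes 4
  first=1(c) contributes 1
|[w]| = 5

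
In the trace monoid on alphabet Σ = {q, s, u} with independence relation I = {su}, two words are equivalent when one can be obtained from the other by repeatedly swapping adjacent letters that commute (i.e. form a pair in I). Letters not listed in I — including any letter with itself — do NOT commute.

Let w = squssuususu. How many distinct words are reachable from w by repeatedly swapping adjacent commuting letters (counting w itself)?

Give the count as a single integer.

126

piece 0:s — minimal
piece 1:q rests on {0:s}
piece 2:u rests on {1:q}
piece 3:s rests on {1:q}
piece 4:s rests on {3:s}
piece 5:u rests on {2:u}
piece 6:u rests on {5:u}
piece 7:s rests on {4:s}
piece 8:u rests on {6:u}
piece 9:s rests on {7:s}
piece 10:u rests on {8:u}
minimal pieces: {0:s}
ways to finish when only these pieces remain (= sum over removing one remaining piece with nothing left below it):
  1 left: {9}→1  {10}→1
  2 left: {7,9}→1  {8,10}→1  {9,10}→2
  3 left: {4,7,9}→1  {6,8,10}→1  {7,9,10}→3  {8,9,10}→3
  4 left: {3,4,7,9}→1  {4,7,9,10}→4  {5,6,8,10}→1  {6,8,9,10}→4  {7,8,9,10}→6
  5 left: {2,5,6,8,10}→1  {3,4,7,9,10}→5  {4,7,8,9,10}→10  {5,6,8,9,10}→5  {6,7,8,9,10}→10
  6 left: {2,5,6,8,9,10}→6  {3,4,7,8,9,10}→15  {4,6,7,8,9,10}→20  {5,6,7,8,9,10}→15
  7 left: {2,5,6,7,8,9,10}→21  {3,4,6,7,8,9,10}→35  {4,5,6,7,8,9,10}→35
  8 left: {2,4,5,6,7,8,9,10}→56  {3,4,5,6,7,8,9,10}→70
  9 left: {2,3,4,5,6,7,8,9,10}→126
  placing 0:s first → 126 extensions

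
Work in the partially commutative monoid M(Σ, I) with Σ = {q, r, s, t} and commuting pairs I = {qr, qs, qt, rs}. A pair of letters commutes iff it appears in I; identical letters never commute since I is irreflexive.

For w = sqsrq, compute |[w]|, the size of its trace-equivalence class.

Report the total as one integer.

30

drop 0:s onto floor
drop 1:q onto floor
drop 2:s onto {0:s}
drop 3:r onto floor
drop 4:q onto {1:q}
ground layer = {0:s, 1:q, 3:r}
drop-orders for the pieces not yet dropped (sum over which currently-grounded one goes next):
  1 to go: {2} 1  {3} 1  {4} 1
  2 to go: {0,2} 1  {1,4} 1  {2,3} 2  {2,4} 2  {3,4} 2
  3 to go: {0,2,3} 3  {0,2,4} 3  {1,2,4} 3  {1,3,4} 3  {2,3,4} 6
  if 0:s drops first: 12 orders
  if 1:q drops first: 12 orders
  if 3:r drops first: 6 orders
heap linearizations: 30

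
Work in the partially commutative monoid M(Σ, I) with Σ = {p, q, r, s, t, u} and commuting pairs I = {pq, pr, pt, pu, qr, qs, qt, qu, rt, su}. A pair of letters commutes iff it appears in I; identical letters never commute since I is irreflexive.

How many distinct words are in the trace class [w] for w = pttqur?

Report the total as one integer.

30

piece 0:p — minimal
piece 1:t — minimal
piece 2:t rests on {1:t}
piece 3:q — minimal
piece 4:u rests on {2:t}
piece 5:r rests on {4:u}
minimal pieces: {0:p, 1:t, 3:q}
ways to finish when only these pieces remain (= sum over removing one remaining piece with nothing left below it):
  1 left: {0}→1  {3}→1  {5}→1
  2 left: {0,3}→2  {0,5}→2  {3,5}→2  {4,5}→1
  3 left: {0,3,5}→6  {0,4,5}→3  {2,4,5}→1  {3,4,5}→3
  4 left: {0,2,4,5}→4  {0,3,4,5}→12  {1,2,4,5}→1  {2,3,4,5}→4
  placing 0:p first → 5 extensions
  placing 1:t first → 20 extensions
  placing 3:q first → 5 extensions
total linear extensions = 30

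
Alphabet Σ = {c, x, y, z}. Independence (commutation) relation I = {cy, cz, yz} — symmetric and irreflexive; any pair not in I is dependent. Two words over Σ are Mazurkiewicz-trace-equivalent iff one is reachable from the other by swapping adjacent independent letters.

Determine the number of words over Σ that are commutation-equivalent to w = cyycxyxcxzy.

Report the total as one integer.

12

0(c) covers ∅
1(y) covers ∅
2(y) covers 1:y
3(c) covers 0:c
4(x) covers 2:y, 3:c
5(y) covers 4:x
6(x) covers 5:y
7(c) covers 6:x
8(x) covers 7:c
9(z) covers 8:x
10(y) covers 8:x
floor of heap: 0:c, 1:y
completions by unplaced set U, small U first (add the entries for U minus each lowest piece of U):
  |U|=1: {9}:1  {10}:1
  |U|=2: {9,10}:2
  |U|=3: {8,9,10}:2
  |U|=4: {7,8,9,10}:2
  |U|=5: {6,7,8,9,10}:2
  |U|=6: {5,6,7,8,9,10}:2
  |U|=7: {4,5,6,7,8,9,10}:2
  |U|=8: {2,4,5,6,7,8,9,10}:2  {3,4,5,6,7,8,9,10}:2
  |U|=9: {0,3,4,5,6,7,8,9,10}:2  {1,2,4,5,6,7,8,9,10}:2  {2,3,4,5,6,7,8,9,10}:4
  start at 0(c): 6
  start at 1(y): 6
sum over floor = 12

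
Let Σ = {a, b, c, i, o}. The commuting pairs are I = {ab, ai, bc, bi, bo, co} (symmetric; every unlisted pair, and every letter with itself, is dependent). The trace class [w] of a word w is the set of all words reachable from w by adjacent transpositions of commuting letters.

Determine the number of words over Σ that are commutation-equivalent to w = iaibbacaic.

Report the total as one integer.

0(i) covers ∅
1(a) covers ∅
2(i) covers 0:i
3(b) covers ∅
4(b) covers 3:b
5(a) covers 1:a
6(c) covers 2:i, 5:a
7(a) covers 6:c
8(i) covers 6:c
9(c) covers 7:a, 8:i
floor of heap: 0:i, 1:a, 3:b
completions by unplaced set U, small U first (add the entries for U minus each lowest piece of U):
  |U|=1: {4}:1  {9}:1
  |U|=2: {3,4}:1  {4,9}:2  {7,9}:1  {8,9}:1
  |U|=3: {3,4,9}:3  {4,7,9}:3  {4,8,9}:3  {7,8,9}:2
  |U|=4: {3,4,7,9}:6  {3,4,8,9}:6  {4,7,8,9}:8  {6,7,8,9}:2
  |U|=5: {2,6,7,8,9}:2  {3,4,7,8,9}:20  {4,6,7,8,9}:10  {5,6,7,8,9}:2
  |U|=6: {0,2,6,7,8,9}:2  {1,5,6,7,8,9}:2  {2,4,6,7,8,9}:12  {2,5,6,7,8,9}:4  {3,4,6,7,8,9}:30  {4,5,6,7,8,9}:12
  |U|=7: {0,2,4,6,7,8,9}:14  {0,2,5,6,7,8,9}:6  {1,2,5,6,7,8,9}:6  {1,4,5,6,7,8,9}:14  {2,3,4,6,7,8,9}:42  {2,4,5,6,7,8,9}:28  {3,4,5,6,7,8,9}:42
  |U|=8: {0,1,2,5,6,7,8,9}:12  {0,2,3,4,6,7,8,9}:56  {0,2,4,5,6,7,8,9}:48  {1,2,4,5,6,7,8,9}:48  {1,3,4,5,6,7,8,9}:56  {2,3,4,5,6,7,8,9}:112
  start at 0(i): 216
  start at 1(a): 216
  start at 3(b): 108
sum over floor = 540

540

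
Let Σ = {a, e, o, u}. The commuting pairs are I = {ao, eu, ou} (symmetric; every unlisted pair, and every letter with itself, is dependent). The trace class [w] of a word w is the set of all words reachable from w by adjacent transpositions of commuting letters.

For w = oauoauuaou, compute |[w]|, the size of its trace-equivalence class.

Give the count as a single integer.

0(o) covers ∅
1(a) covers ∅
2(u) covers 1:a
3(o) covers 0:o
4(a) covers 2:u
5(u) covers 4:a
6(u) covers 5:u
7(a) covers 6:u
8(o) covers 3:o
9(u) covers 7:a
floor of heap: 0:o, 1:a
completions by unplaced set U, small U first (add the entries for U minus each lowest piece of U):
  |U|=1: {8}:1  {9}:1
  |U|=2: {3,8}:1  {7,9}:1  {8,9}:2
  |U|=3: {0,3,8}:1  {3,8,9}:3  {6,7,9}:1  {7,8,9}:3
  |U|=4: {0,3,8,9}:4  {3,7,8,9}:6  {5,6,7,9}:1  {6,7,8,9}:4
  |U|=5: {0,3,7,8,9}:10  {3,6,7,8,9}:10  {4,5,6,7,9}:1  {5,6,7,8,9}:5
  |U|=6: {0,3,6,7,8,9}:20  {2,4,5,6,7,9}:1  {3,5,6,7,8,9}:15  {4,5,6,7,8,9}:6
  |U|=7: {0,3,5,6,7,8,9}:35  {1,2,4,5,6,7,9}:1  {2,4,5,6,7,8,9}:7  {3,4,5,6,7,8,9}:21
  |U|=8: {0,3,4,5,6,7,8,9}:56  {1,2,4,5,6,7,8,9}:8  {2,3,4,5,6,7,8,9}:28
  start at 0(o): 36
  start at 1(a): 84
sum over floor = 120

120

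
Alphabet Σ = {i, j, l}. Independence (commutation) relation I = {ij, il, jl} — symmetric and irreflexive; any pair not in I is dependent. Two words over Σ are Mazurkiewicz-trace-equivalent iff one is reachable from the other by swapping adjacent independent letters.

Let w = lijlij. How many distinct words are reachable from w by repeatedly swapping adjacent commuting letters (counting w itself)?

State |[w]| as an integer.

#0=l has no predecessor
#1=i has no predecessor
#2=j has no predecessor
#3=l depends on [0:l]
#4=i depends on [1:i]
#5=j depends on [2:j]
sources: [0:l, 1:i, 2:j]
N(rest) = Σ N(rest − s) over sources s of rest; N(one piece) = 1:
  size 1 → [3]=1  [4]=1  [5]=1
  size 2 → [0,3]=1  [1,4]=1  [2,5]=1  [3,4]=2  [3,5]=2  [4,5]=2
  size 3 → [0,3,4]=3  [0,3,5]=3  [1,3,4]=3  [1,4,5]=3  [2,3,5]=3  [2,4,5]=3  [3,4,5]=6
  size 4 → [0,1,3,4]=6  [0,2,3,5]=6  [0,3,4,5]=12  [1,2,4,5]=6  [1,3,4,5]=12  [2,3,4,5]=12
  first=0(l) contributes 30
  first=1(i) contributes 30
  first=2(j) contributes 30
|[w]| = 90

90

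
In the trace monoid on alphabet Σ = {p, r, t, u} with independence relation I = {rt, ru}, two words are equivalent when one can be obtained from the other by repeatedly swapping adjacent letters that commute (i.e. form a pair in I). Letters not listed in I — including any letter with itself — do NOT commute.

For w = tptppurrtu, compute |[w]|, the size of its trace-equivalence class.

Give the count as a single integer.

10

piece 0:t — minimal
piece 1:p rests on {0:t}
piece 2:t rests on {1:p}
piece 3:p rests on {2:t}
piece 4:p rests on {3:p}
piece 5:u rests on {4:p}
piece 6:r rests on {4:p}
piece 7:r rests on {6:r}
piece 8:t rests on {5:u}
piece 9:u rests on {8:t}
minimal pieces: {0:t}
ways to finish when only these pieces remain (= sum over removing one remaining piece with nothing left below it):
  1 left: {7}→1  {9}→1
  2 left: {6,7}→1  {7,9}→2  {8,9}→1
  3 left: {5,8,9}→1  {6,7,9}→3  {7,8,9}→3
  4 left: {5,7,8,9}→4  {6,7,8,9}→6
  5 left: {5,6,7,8,9}→10
  6 left: {4,5,6,7,8,9}→10
  7 left: {3,4,5,6,7,8,9}→10
  8 left: {2,3,4,5,6,7,8,9}→10
  placing 0:t first → 10 extensions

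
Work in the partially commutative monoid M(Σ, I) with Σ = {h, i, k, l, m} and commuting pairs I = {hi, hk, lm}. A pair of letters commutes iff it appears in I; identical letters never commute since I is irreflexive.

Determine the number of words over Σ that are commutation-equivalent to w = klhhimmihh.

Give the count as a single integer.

9

#0=k has no predecessor
#1=l depends on [0:k]
#2=h depends on [1:l]
#3=h depends on [2:h]
#4=i depends on [1:l]
#5=m depends on [3:h, 4:i]
#6=m depends on [5:m]
#7=i depends on [6:m]
#8=h depends on [6:m]
#9=h depends on [8:h]
sources: [0:k]
N(rest) = Σ N(rest − s) over sources s of rest; N(one piece) = 1:
  size 1 → [7]=1  [9]=1
  size 2 → [7,9]=2  [8,9]=1
  size 3 → [7,8,9]=3
  size 4 → [6,7,8,9]=3
  size 5 → [5,6,7,8,9]=3
  size 6 → [3,5,6,7,8,9]=3  [4,5,6,7,8,9]=3
  size 7 → [2,3,5,6,7,8,9]=3  [3,4,5,6,7,8,9]=6
  size 8 → [2,3,4,5,6,7,8,9]=9
  first=0(k) contributes 9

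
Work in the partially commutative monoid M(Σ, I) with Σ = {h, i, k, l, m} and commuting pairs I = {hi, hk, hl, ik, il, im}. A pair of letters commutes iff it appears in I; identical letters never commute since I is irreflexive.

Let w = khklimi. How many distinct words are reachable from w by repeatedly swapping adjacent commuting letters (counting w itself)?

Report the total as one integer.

drop 0:k onto floor
drop 1:h onto floor
drop 2:k onto {0:k}
drop 3:l onto {2:k}
drop 4:i onto floor
drop 5:m onto {1:h, 3:l}
drop 6:i onto {4:i}
ground layer = {0:k, 1:h, 4:i}
drop-orders for the pieces not yet dropped (sum over which currently-grounded one goes next):
  1 to go: {5} 1  {6} 1
  2 to go: {1,5} 1  {3,5} 1  {4,6} 1  {5,6} 2
  3 to go: {1,3,5} 2  {1,5,6} 3  {2,3,5} 1  {3,5,6} 3  {4,5,6} 3
  4 to go: {0,2,3,5} 1  {1,2,3,5} 3  {1,3,5,6} 8  {1,4,5,6} 6  {2,3,5,6} 4  {3,4,5,6} 6
  5 to go: {0,1,2,3,5} 4  {0,2,3,5,6} 5  {1,2,3,5,6} 15  {1,3,4,5,6} 20  {2,3,4,5,6} 10
  if 0:k drops first: 45 orders
  if 1:h drops first: 15 orders
  if 4:i drops first: 24 orders
heap linearizations: 84

84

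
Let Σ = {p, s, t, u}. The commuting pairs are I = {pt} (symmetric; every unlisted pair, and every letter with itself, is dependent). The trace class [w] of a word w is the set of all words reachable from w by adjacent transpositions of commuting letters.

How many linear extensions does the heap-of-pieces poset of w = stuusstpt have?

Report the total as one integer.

3

drop 0:s onto floor
drop 1:t onto {0:s}
drop 2:u onto {1:t}
drop 3:u onto {2:u}
drop 4:s onto {3:u}
drop 5:s onto {4:s}
drop 6:t onto {5:s}
drop 7:p onto {5:s}
drop 8:t onto {6:t}
ground layer = {0:s}
drop-orders for the pieces not yet dropped (sum over which currently-grounded one goes next):
  1 to go: {7} 1  {8} 1
  2 to go: {6,8} 1  {7,8} 2
  3 to go: {6,7,8} 3
  4 to go: {5,6,7,8} 3
  5 to go: {4,5,6,7,8} 3
  6 to go: {3,4,5,6,7,8} 3
  7 to go: {2,3,4,5,6,7,8} 3
  if 0:s drops first: 3 orders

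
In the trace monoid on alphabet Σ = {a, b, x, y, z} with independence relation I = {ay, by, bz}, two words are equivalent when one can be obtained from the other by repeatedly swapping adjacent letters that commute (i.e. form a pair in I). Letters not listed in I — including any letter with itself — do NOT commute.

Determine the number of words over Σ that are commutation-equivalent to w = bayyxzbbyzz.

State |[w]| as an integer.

90

#0=b has no predecessor
#1=a depends on [0:b]
#2=y has no predecessor
#3=y depends on [2:y]
#4=x depends on [1:a, 3:y]
#5=z depends on [4:x]
#6=b depends on [4:x]
#7=b depends on [6:b]
#8=y depends on [5:z]
#9=z depends on [8:y]
#10=z depends on [9:z]
sources: [0:b, 2:y]
N(rest) = Σ N(rest − s) over sources s of rest; N(one piece) = 1:
  size 1 → [7]=1  [10]=1
  size 2 → [6,7]=1  [7,10]=2  [9,10]=1
  size 3 → [6,7,10]=3  [7,9,10]=3  [8,9,10]=1
  size 4 → [5,8,9,10]=1  [6,7,9,10]=6  [7,8,9,10]=4
  size 5 → [5,7,8,9,10]=5  [6,7,8,9,10]=10
  size 6 → [5,6,7,8,9,10]=15
  size 7 → [4,5,6,7,8,9,10]=15
  size 8 → [1,4,5,6,7,8,9,10]=15  [3,4,5,6,7,8,9,10]=15
  size 9 → [0,1,4,5,6,7,8,9,10]=15  [1,3,4,5,6,7,8,9,10]=30  [2,3,4,5,6,7,8,9,10]=15
  first=0(b) contributes 45
  first=2(y) contributes 45
|[w]| = 90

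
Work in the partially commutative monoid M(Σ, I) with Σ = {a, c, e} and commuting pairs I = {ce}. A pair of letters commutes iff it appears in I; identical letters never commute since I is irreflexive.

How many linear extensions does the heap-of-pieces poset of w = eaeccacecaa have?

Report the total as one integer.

9

drop 0:e onto floor
drop 1:a onto {0:e}
drop 2:e onto {1:a}
drop 3:c onto {1:a}
drop 4:c onto {3:c}
drop 5:a onto {2:e, 4:c}
drop 6:c onto {5:a}
drop 7:e onto {5:a}
drop 8:c onto {6:c}
drop 9:a onto {7:e, 8:c}
drop 10:a onto {9:a}
ground layer = {0:e}
drop-orders for the pieces not yet dropped (sum over which currently-grounded one goes next):
  1 to go: {10} 1
  2 to go: {9,10} 1
  3 to go: {7,9,10} 1  {8,9,10} 1
  4 to go: {6,8,9,10} 1  {7,8,9,10} 2
  5 to go: {6,7,8,9,10} 3
  6 to go: {5,6,7,8,9,10} 3
  7 to go: {2,5,6,7,8,9,10} 3  {4,5,6,7,8,9,10} 3
  8 to go: {2,4,5,6,7,8,9,10} 6  {3,4,5,6,7,8,9,10} 3
  9 to go: {2,3,4,5,6,7,8,9,10} 9
  if 0:e drops first: 9 orders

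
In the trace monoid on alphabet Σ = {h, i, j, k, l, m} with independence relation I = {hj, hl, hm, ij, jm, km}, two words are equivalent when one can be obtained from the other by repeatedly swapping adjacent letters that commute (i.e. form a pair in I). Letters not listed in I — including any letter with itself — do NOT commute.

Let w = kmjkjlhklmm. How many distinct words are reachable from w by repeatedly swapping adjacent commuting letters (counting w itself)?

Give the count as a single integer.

17

piece 0:k — minimal
piece 1:m — minimal
piece 2:j rests on {0:k}
piece 3:k rests on {2:j}
piece 4:j rests on {3:k}
piece 5:l rests on {1:m, 4:j}
piece 6:h rests on {3:k}
piece 7:k rests on {5:l, 6:h}
piece 8:l rests on {7:k}
piece 9:m rests on {8:l}
piece 10:m rests on {9:m}
minimal pieces: {0:k, 1:m}
ways to finish when only these pieces remain (= sum over removing one remaining piece with nothing left below it):
  1 left: {10}→1
  2 left: {9,10}→1
  3 left: {8,9,10}→1
  4 left: {7,8,9,10}→1
  5 left: {5,7,8,9,10}→1  {6,7,8,9,10}→1
  6 left: {1,5,7,8,9,10}→1  {4,5,7,8,9,10}→1  {5,6,7,8,9,10}→2
  7 left: {1,4,5,7,8,9,10}→2  {1,5,6,7,8,9,10}→3  {4,5,6,7,8,9,10}→3
  8 left: {1,4,5,6,7,8,9,10}→8  {3,4,5,6,7,8,9,10}→3
  9 left: {1,3,4,5,6,7,8,9,10}→11  {2,3,4,5,6,7,8,9,10}→3
  placing 0:k first → 14 extensions
  placing 1:m first → 3 extensions
total linear extensions = 17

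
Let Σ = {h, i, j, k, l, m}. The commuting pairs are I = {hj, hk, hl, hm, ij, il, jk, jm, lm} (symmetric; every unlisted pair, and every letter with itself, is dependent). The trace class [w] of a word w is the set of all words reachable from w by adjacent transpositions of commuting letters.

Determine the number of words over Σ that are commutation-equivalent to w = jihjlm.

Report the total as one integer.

0(j) covers ∅
1(i) covers ∅
2(h) covers 1:i
3(j) covers 0:j
4(l) covers 3:j
5(m) covers 1:i
floor of heap: 0:j, 1:i
completions by unplaced set U, small U first (add the entries for U minus each lowest piece of U):
  |U|=1: {2}:1  {4}:1  {5}:1
  |U|=2: {2,4}:2  {2,5}:2  {3,4}:1  {4,5}:2
  |U|=3: {0,3,4}:1  {1,2,5}:2  {2,3,4}:3  {2,4,5}:6  {3,4,5}:3
  |U|=4: {0,2,3,4}:4  {0,3,4,5}:4  {1,2,4,5}:8  {2,3,4,5}:12
  start at 0(j): 20
  start at 1(i): 20
sum over floor = 40

40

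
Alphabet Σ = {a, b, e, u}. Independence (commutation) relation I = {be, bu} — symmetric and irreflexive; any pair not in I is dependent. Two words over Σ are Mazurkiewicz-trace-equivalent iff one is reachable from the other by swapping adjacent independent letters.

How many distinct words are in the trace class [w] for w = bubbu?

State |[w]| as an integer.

10

0(b) covers ∅
1(u) covers ∅
2(b) covers 0:b
3(b) covers 2:b
4(u) covers 1:u
floor of heap: 0:b, 1:u
completions by unplaced set U, small U first (add the entries for U minus each lowest piece of U):
  |U|=1: {3}:1  {4}:1
  |U|=2: {1,4}:1  {2,3}:1  {3,4}:2
  |U|=3: {0,2,3}:1  {1,3,4}:3  {2,3,4}:3
  start at 0(b): 6
  start at 1(u): 4
sum over floor = 10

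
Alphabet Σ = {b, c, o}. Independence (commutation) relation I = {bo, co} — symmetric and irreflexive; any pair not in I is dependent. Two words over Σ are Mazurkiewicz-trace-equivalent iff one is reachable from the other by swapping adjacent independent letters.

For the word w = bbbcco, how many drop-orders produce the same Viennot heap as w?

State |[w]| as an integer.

6

#0=b has no predecessor
#1=b depends on [0:b]
#2=b depends on [1:b]
#3=c depends on [2:b]
#4=c depends on [3:c]
#5=o has no predecessor
sources: [0:b, 5:o]
N(rest) = Σ N(rest − s) over sources s of rest; N(one piece) = 1:
  size 1 → [4]=1  [5]=1
  size 2 → [3,4]=1  [4,5]=2
  size 3 → [2,3,4]=1  [3,4,5]=3
  size 4 → [1,2,3,4]=1  [2,3,4,5]=4
  first=0(b) contributes 5
  first=5(o) contributes 1
|[w]| = 6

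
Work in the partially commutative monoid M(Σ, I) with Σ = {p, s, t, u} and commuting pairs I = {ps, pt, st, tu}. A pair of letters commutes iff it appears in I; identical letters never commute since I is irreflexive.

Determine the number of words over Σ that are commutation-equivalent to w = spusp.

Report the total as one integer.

4

0(s) covers ∅
1(p) covers ∅
2(u) covers 0:s, 1:p
3(s) covers 2:u
4(p) covers 2:u
floor of heap: 0:s, 1:p
completions by unplaced set U, small U first (add the entries for U minus each lowest piece of U):
  |U|=1: {3}:1  {4}:1
  |U|=2: {3,4}:2
  |U|=3: {2,3,4}:2
  start at 0(s): 2
  start at 1(p): 2
sum over floor = 4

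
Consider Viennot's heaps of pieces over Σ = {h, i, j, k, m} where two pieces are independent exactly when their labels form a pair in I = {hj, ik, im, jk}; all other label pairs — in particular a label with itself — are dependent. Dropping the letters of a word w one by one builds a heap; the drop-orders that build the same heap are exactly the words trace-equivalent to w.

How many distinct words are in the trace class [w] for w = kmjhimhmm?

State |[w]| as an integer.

4

#0=k has no predecessor
#1=m depends on [0:k]
#2=j depends on [1:m]
#3=h depends on [1:m]
#4=i depends on [2:j, 3:h]
#5=m depends on [2:j, 3:h]
#6=h depends on [4:i, 5:m]
#7=m depends on [6:h]
#8=m depends on [7:m]
sources: [0:k]
N(rest) = Σ N(rest − s) over sources s of rest; N(one piece) = 1:
  size 1 → [8]=1
  size 2 → [7,8]=1
  size 3 → [6,7,8]=1
  size 4 → [4,6,7,8]=1  [5,6,7,8]=1
  size 5 → [4,5,6,7,8]=2
  size 6 → [2,4,5,6,7,8]=2  [3,4,5,6,7,8]=2
  size 7 → [2,3,4,5,6,7,8]=4
  first=0(k) contributes 4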